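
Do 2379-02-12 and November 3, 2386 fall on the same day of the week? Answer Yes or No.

From Feb 12, 2379 to Nov 3, 2386 is 2821 days.
2821 mod 7 = 0, so they are the same weekday.
(Feb 12, 2379 is a Monday; Nov 3, 2386 is a Monday.)

Yes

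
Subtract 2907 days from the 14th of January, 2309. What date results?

January 29, 2301

−366 (one year; includes Feb 29, 2308) → Jan 14, 2308 (2541 left).
−365 (one year) → Jan 14, 2307 (2176 left).
−365 (one year) → Jan 14, 2306 (1811 left).
−365 (one year) → Jan 14, 2305 (1446 left).
−366 (one year; includes Feb 29, 2304) → Jan 14, 2304 (1080 left).
−365 (one year) → Jan 14, 2303 (715 left).
−365 (one year) → Jan 14, 2302 (350 left).
−14 → Dec 31, 2301 (end of Dec, 31 days; 336 left).
−31 → Nov 30, 2301 (end of Nov, 30 days; 305 left).
−30 → Oct 31, 2301 (end of Oct, 31 days; 275 left).
−31 → Sep 30, 2301 (end of Sep, 30 days; 244 left).
−30 → Aug 31, 2301 (end of Aug, 31 days; 214 left).
−31 → Jul 31, 2301 (end of Jul, 31 days; 183 left).
−31 → Jun 30, 2301 (end of Jun, 30 days; 152 left).
−30 → May 31, 2301 (end of May, 31 days; 122 left).
−31 → Apr 30, 2301 (end of Apr, 30 days; 91 left).
−30 → Mar 31, 2301 (end of Mar, 31 days; 61 left).
−31 → Feb 28, 2301 (end of Feb, 28 days; 30 left).
−28 → Jan 31, 2301 (end of Jan, 31 days; 2 left).
−2 → Jan 29, 2301.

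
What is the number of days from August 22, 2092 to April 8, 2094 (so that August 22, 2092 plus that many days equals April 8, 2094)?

594

Aug 22, 2092 → Aug 22, 2093: 365 days.
Aug 22, 2093 → Sep 22, 2093: 31 days (August has 31).
Sep 22, 2093 → Oct 22, 2093: 30 days (September has 30).
Oct 22, 2093 → Nov 22, 2093: 31 days (October has 31).
Nov 22, 2093 → Dec 22, 2093: 30 days (November has 30).
Dec 22, 2093 → Jan 22, 2094: 31 days (December has 31).
Jan 22, 2094 → Feb 22, 2094: 31 days (January has 31).
Feb 22, 2094 → Mar 22, 2094: 28 days (February has 28).
Mar 22, 2094 → Apr 8, 2094: 17 days.
Total: 594 days.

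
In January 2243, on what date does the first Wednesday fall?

January 1, 2243 is a Sunday.
The first Wednesday is therefore January 4 (3 days later).

January 4, 2243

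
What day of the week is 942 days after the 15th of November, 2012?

Nov 15, 2012 is a Thursday.
942 mod 7 = 4, so 942 days after a Thursday is Thursday + 4 = Monday.

Monday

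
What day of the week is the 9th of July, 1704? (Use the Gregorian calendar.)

Doomsday rule: the anchor day for the 1700s is Sunday. For year 04: 4÷12 = 0 r 4, and 4÷4 = 1, so 0+4+1 = 5.
Sunday + 5 ≡ Friday — that's 1704's doomsday.
In July the doomsday date is Jul 11.
Jul 9 is 2 days before Jul 11; 2 mod 7 = 2, so Friday − 2 = Wednesday.

Wednesday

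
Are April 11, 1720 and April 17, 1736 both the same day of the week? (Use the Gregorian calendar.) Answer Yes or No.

No

From Apr 11, 1720 to Apr 17, 1736 is 5850 days.
5850 mod 7 = 5, so they are different weekdays.
(Apr 11, 1720 is a Thursday; Apr 17, 1736 is a Tuesday.)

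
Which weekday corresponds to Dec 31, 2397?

Doomsday rule: the anchor day for the 2300s is Wednesday. For year 97: 97÷12 = 8 r 1, and 1÷4 = 0, so 8+1+0 = 9.
Wednesday + 9 ≡ Friday — that's 2397's doomsday.
In December the doomsday date is Dec 12.
Dec 31 is 19 days after Dec 12; 19 mod 7 = 5, so Friday + 5 = Wednesday.

Wednesday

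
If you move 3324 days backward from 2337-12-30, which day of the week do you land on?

First find the weekday of Dec 30, 2337. Doomsday rule: the anchor day for the 2300s is Wednesday. For year 37: 37÷12 = 3 r 1, and 1÷4 = 0, so 3+1+0 = 4.
Wednesday + 4 ≡ Sunday — that's 2337's doomsday.
In December the doomsday date is Dec 12.
Dec 30 is 18 days after Dec 12; 18 mod 7 = 4, so Sunday + 4 = Thursday.
3324 mod 7 = 6, so 3324 days before a Thursday is Thursday − 6 = Friday.

Friday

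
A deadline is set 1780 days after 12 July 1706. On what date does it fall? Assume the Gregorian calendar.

May 27, 1711

+365 (one year) → Jul 12, 1707 (1415 left).
+366 (one year; includes Feb 29, 1708) → Jul 12, 1708 (1049 left).
+365 (one year) → Jul 12, 1709 (684 left).
+365 (one year) → Jul 12, 1710 (319 left).
Jul has 31 days: +20 → Aug 1, 1710 (299 left).
Aug has 31 days: +31 → Sep 1, 1710 (268 left).
Sep has 30 days: +30 → Oct 1, 1710 (238 left).
Oct has 31 days: +31 → Nov 1, 1710 (207 left).
Nov has 30 days: +30 → Dec 1, 1710 (177 left).
Dec has 31 days: +31 → Jan 1, 1711 (146 left).
Jan has 31 days: +31 → Feb 1, 1711 (115 left).
Feb has 28 days: +28 → Mar 1, 1711 (87 left).
Mar has 31 days: +31 → Apr 1, 1711 (56 left).
Apr has 30 days: +30 → May 1, 1711 (26 left).
+26 → May 27, 1711.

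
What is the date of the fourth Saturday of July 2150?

July 25, 2150

July 1, 2150 is a Wednesday.
The first Saturday is therefore July 4 (3 days later).
The fourth Saturday is 4 + 3×7 = July 25.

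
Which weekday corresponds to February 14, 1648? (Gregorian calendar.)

Friday

Doomsday rule: the anchor day for the 1600s is Tuesday. For year 48: 48÷12 = 4 r 0, and 0÷4 = 0, so 4+0+0 = 4.
Tuesday + 4 ≡ Saturday — that's 1648's doomsday.
In February the doomsday date is Feb 29 (1648 is a leap year (divisible by 4)).
Feb 14 is 15 days before Feb 29; 15 mod 7 = 1, so Saturday − 1 = Friday.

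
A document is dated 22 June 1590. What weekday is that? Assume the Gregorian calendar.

Friday

Doomsday rule: the anchor day for the 1500s is Wednesday. For year 90: 90÷12 = 7 r 6, and 6÷4 = 1, so 7+6+1 = 14.
Wednesday + 14 ≡ Wednesday — that's 1590's doomsday.
In June the doomsday date is Jun 6.
Jun 22 is 16 days after Jun 6; 16 mod 7 = 2, so Wednesday + 2 = Friday.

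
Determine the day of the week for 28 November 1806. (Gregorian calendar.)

Friday

Doomsday rule: the anchor day for the 1800s is Friday. For year 06: 6÷12 = 0 r 6, and 6÷4 = 1, so 0+6+1 = 7.
Friday + 7 ≡ Friday — that's 1806's doomsday.
In November the doomsday date is Nov 7.
Nov 28 is 21 days after Nov 7; 21 mod 7 = 0, so Friday + 0 = Friday.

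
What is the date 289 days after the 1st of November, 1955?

Nov has 30 days: +30 → Dec 1, 1955 (259 left).
Dec has 31 days: +31 → Jan 1, 1956 (228 left).
Jan has 31 days: +31 → Feb 1, 1956 (197 left).
Feb has 29 days: +29 → Mar 1, 1956 (168 left).
Mar has 31 days: +31 → Apr 1, 1956 (137 left).
Apr has 30 days: +30 → May 1, 1956 (107 left).
May has 31 days: +31 → Jun 1, 1956 (76 left).
Jun has 30 days: +30 → Jul 1, 1956 (46 left).
Jul has 31 days: +31 → Aug 1, 1956 (15 left).
+15 → Aug 16, 1956.

August 16, 1956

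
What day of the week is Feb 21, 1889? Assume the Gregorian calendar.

Doomsday rule: the anchor day for the 1800s is Friday. For year 89: 89÷12 = 7 r 5, and 5÷4 = 1, so 7+5+1 = 13.
Friday + 13 ≡ Thursday — that's 1889's doomsday.
In February the doomsday date is Feb 28 (1889 is not a leap year).
Feb 21 is 7 days before Feb 28; 7 mod 7 = 0, so Thursday − 0 = Thursday.

Thursday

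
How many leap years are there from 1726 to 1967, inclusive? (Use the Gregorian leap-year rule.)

58

Multiples of 4 in [1726,1967]: 60.
Of those, multiples of 100: 2 (not leap unless ÷400).
Multiples of 400: 0.
Leap years = 60 − 2 + 0 = 58.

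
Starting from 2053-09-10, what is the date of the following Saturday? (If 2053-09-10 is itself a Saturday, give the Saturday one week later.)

Sep 10, 2053 is a Wednesday.
From Wednesday to the next Saturday is 3 days.
Sep 10, 2053 + 3 = Sep 13, 2053.

September 13, 2053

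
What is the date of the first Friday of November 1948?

November 1, 1948 is a Monday.
The first Friday is therefore November 5 (4 days later).

November 5, 1948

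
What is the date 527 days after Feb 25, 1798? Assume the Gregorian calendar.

August 6, 1799

+365 (one year) → Feb 25, 1799 (162 left).
Feb has 28 days: +4 → Mar 1, 1799 (158 left).
Mar has 31 days: +31 → Apr 1, 1799 (127 left).
Apr has 30 days: +30 → May 1, 1799 (97 left).
May has 31 days: +31 → Jun 1, 1799 (66 left).
Jun has 30 days: +30 → Jul 1, 1799 (36 left).
Jul has 31 days: +31 → Aug 1, 1799 (5 left).
+5 → Aug 6, 1799.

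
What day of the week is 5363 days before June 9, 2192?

Friday

First find the weekday of Jun 9, 2192. Doomsday rule: the anchor day for the 2100s is Sunday. For year 92: 92÷12 = 7 r 8, and 8÷4 = 2, so 7+8+2 = 17.
Sunday + 17 ≡ Wednesday — that's 2192's doomsday.
In June the doomsday date is Jun 6.
Jun 9 is 3 days after Jun 6; 3 mod 7 = 3, so Wednesday + 3 = Saturday.
5363 mod 7 = 1, so 5363 days before a Saturday is Saturday − 1 = Friday.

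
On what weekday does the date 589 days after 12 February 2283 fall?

Feb 12, 2283 is a Monday.
589 mod 7 = 1, so 589 days after a Monday is Monday + 1 = Tuesday.

Tuesday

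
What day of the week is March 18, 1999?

Thursday

Doomsday rule: the anchor day for the 1900s is Wednesday. For year 99: 99÷12 = 8 r 3, and 3÷4 = 0, so 8+3+0 = 11.
Wednesday + 11 ≡ Sunday — that's 1999's doomsday.
In March the doomsday date is Mar 14.
Mar 18 is 4 days after Mar 14; 4 mod 7 = 4, so Sunday + 4 = Thursday.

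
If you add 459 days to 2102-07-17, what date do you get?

+365 (one year) → Jul 17, 2103 (94 left).
Jul has 31 days: +15 → Aug 1, 2103 (79 left).
Aug has 31 days: +31 → Sep 1, 2103 (48 left).
Sep has 30 days: +30 → Oct 1, 2103 (18 left).
+18 → Oct 19, 2103.

October 19, 2103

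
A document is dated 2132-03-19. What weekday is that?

Doomsday rule: the anchor day for the 2100s is Sunday. For year 32: 32÷12 = 2 r 8, and 8÷4 = 2, so 2+8+2 = 12.
Sunday + 12 ≡ Friday — that's 2132's doomsday.
In March the doomsday date is Mar 14.
Mar 19 is 5 days after Mar 14; 5 mod 7 = 5, so Friday + 5 = Wednesday.

Wednesday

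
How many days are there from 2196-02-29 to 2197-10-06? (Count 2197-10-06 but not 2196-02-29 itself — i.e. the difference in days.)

585

Feb 29, 2196 → Mar 1, 2197: 366 days.
Mar 1, 2197 → Apr 1, 2197: 31 days (March has 31).
Apr 1, 2197 → May 1, 2197: 30 days (April has 30).
May 1, 2197 → Jun 1, 2197: 31 days (May has 31).
Jun 1, 2197 → Jul 1, 2197: 30 days (June has 30).
Jul 1, 2197 → Aug 1, 2197: 31 days (July has 31).
Aug 1, 2197 → Sep 1, 2197: 31 days (August has 31).
Sep 1, 2197 → Oct 1, 2197: 30 days (September has 30).
Oct 1, 2197 → Oct 6, 2197: 5 days.
Total: 585 days.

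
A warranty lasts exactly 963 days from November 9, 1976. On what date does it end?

+365 (one year) → Nov 9, 1977 (598 left).
+365 (one year) → Nov 9, 1978 (233 left).
Nov has 30 days: +22 → Dec 1, 1978 (211 left).
Dec has 31 days: +31 → Jan 1, 1979 (180 left).
Jan has 31 days: +31 → Feb 1, 1979 (149 left).
Feb has 28 days: +28 → Mar 1, 1979 (121 left).
Mar has 31 days: +31 → Apr 1, 1979 (90 left).
Apr has 30 days: +30 → May 1, 1979 (60 left).
May has 31 days: +31 → Jun 1, 1979 (29 left).
+29 → Jun 30, 1979.

June 30, 1979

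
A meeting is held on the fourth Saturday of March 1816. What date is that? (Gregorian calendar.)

March 23, 1816

March 1, 1816 is a Friday.
The first Saturday is therefore March 2 (1 days later).
The fourth Saturday is 2 + 3×7 = March 23.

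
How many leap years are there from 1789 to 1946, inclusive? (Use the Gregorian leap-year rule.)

37

Multiples of 4 in [1789,1946]: 39.
Of those, multiples of 100: 2 (not leap unless ÷400).
Multiples of 400: 0.
Leap years = 39 − 2 + 0 = 37.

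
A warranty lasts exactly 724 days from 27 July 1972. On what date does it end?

+365 (one year) → Jul 27, 1973 (359 left).
Jul has 31 days: +5 → Aug 1, 1973 (354 left).
Aug has 31 days: +31 → Sep 1, 1973 (323 left).
Sep has 30 days: +30 → Oct 1, 1973 (293 left).
Oct has 31 days: +31 → Nov 1, 1973 (262 left).
Nov has 30 days: +30 → Dec 1, 1973 (232 left).
Dec has 31 days: +31 → Jan 1, 1974 (201 left).
Jan has 31 days: +31 → Feb 1, 1974 (170 left).
Feb has 28 days: +28 → Mar 1, 1974 (142 left).
Mar has 31 days: +31 → Apr 1, 1974 (111 left).
Apr has 30 days: +30 → May 1, 1974 (81 left).
May has 31 days: +31 → Jun 1, 1974 (50 left).
Jun has 30 days: +30 → Jul 1, 1974 (20 left).
+20 → Jul 21, 1974.

July 21, 1974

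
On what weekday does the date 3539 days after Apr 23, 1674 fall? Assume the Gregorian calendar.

Apr 23, 1674 is a Monday.
3539 mod 7 = 4, so 3539 days after a Monday is Monday + 4 = Friday.

Friday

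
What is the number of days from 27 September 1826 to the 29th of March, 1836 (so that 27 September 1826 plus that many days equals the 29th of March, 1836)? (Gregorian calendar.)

Sep 27, 1826 → Sep 27, 1827: 365 days.
Sep 27, 1827 → Sep 27, 1828: 366 days (Feb 29, 1828 is in that span).
Sep 27, 1828 → Sep 27, 1829: 365 days.
Sep 27, 1829 → Sep 27, 1830: 365 days.
Sep 27, 1830 → Sep 27, 1831: 365 days.
Sep 27, 1831 → Sep 27, 1832: 366 days (Feb 29, 1832 is in that span).
Sep 27, 1832 → Sep 27, 1833: 365 days.
Sep 27, 1833 → Sep 27, 1834: 365 days.
Sep 27, 1834 → Sep 27, 1835: 365 days.
Sep 27, 1835 → Oct 27, 1835: 30 days (September has 30).
Oct 27, 1835 → Nov 27, 1835: 31 days (October has 31).
Nov 27, 1835 → Dec 27, 1835: 30 days (November has 30).
Dec 27, 1835 → Jan 27, 1836: 31 days (December has 31).
Jan 27, 1836 → Feb 27, 1836: 31 days (January has 31).
Feb 27, 1836 → Mar 27, 1836: 29 days (February has 29).
Mar 27, 1836 → Mar 29, 1836: 2 days.
Total: 3471 days.

3471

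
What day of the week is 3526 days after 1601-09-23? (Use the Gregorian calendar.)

First find the weekday of Sep 23, 1601. Doomsday rule: the anchor day for the 1600s is Tuesday. For year 01: 1÷12 = 0 r 1, and 1÷4 = 0, so 0+1+0 = 1.
Tuesday + 1 ≡ Wednesday — that's 1601's doomsday.
In September the doomsday date is Sep 5.
Sep 23 is 18 days after Sep 5; 18 mod 7 = 4, so Wednesday + 4 = Sunday.
3526 mod 7 = 5, so 3526 days after a Sunday is Sunday + 5 = Friday.

Friday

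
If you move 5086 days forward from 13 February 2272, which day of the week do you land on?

Saturday

First find the weekday of Feb 13, 2272. Doomsday rule: the anchor day for the 2200s is Friday. For year 72: 72÷12 = 6 r 0, and 0÷4 = 0, so 6+0+0 = 6.
Friday + 6 ≡ Thursday — that's 2272's doomsday.
In February the doomsday date is Feb 29 (2272 is a leap year (divisible by 4)).
Feb 13 is 16 days before Feb 29; 16 mod 7 = 2, so Thursday − 2 = Tuesday.
5086 mod 7 = 4, so 5086 days after a Tuesday is Tuesday + 4 = Saturday.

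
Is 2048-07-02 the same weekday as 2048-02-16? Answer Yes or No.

No

From Feb 16, 2048 to Jul 2, 2048 is 137 days.
137 mod 7 = 4, so they are different weekdays.
(Feb 16, 2048 is a Sunday; Jul 2, 2048 is a Thursday.)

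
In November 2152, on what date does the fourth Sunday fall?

November 26, 2152

November 1, 2152 is a Wednesday.
The first Sunday is therefore November 5 (4 days later).
The fourth Sunday is 5 + 3×7 = November 26.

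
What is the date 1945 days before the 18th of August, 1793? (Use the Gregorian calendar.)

−365 (one year) → Aug 18, 1792 (1580 left).
−366 (one year; includes Feb 29, 1792) → Aug 18, 1791 (1214 left).
−365 (one year) → Aug 18, 1790 (849 left).
−365 (one year) → Aug 18, 1789 (484 left).
−365 (one year) → Aug 18, 1788 (119 left).
−18 → Jul 31, 1788 (end of Jul, 31 days; 101 left).
−31 → Jun 30, 1788 (end of Jun, 30 days; 70 left).
−30 → May 31, 1788 (end of May, 31 days; 40 left).
−31 → Apr 30, 1788 (end of Apr, 30 days; 9 left).
−9 → Apr 21, 1788.

April 21, 1788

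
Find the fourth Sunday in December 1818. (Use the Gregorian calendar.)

December 1, 1818 is a Tuesday.
The first Sunday is therefore December 6 (5 days later).
The fourth Sunday is 6 + 3×7 = December 27.

December 27, 1818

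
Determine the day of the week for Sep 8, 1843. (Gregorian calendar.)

Doomsday rule: the anchor day for the 1800s is Friday. For year 43: 43÷12 = 3 r 7, and 7÷4 = 1, so 3+7+1 = 11.
Friday + 11 ≡ Tuesday — that's 1843's doomsday.
In September the doomsday date is Sep 5.
Sep 8 is 3 days after Sep 5; 3 mod 7 = 3, so Tuesday + 3 = Friday.

Friday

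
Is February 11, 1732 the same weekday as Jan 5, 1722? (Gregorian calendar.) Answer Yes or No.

Yes

From Jan 5, 1722 to Feb 11, 1732 is 3689 days.
3689 mod 7 = 0, so they are the same weekday.
(Jan 5, 1722 is a Monday; Feb 11, 1732 is a Monday.)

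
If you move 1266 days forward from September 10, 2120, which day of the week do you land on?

Monday

Sep 10, 2120 is a Tuesday.
1266 mod 7 = 6, so 1266 days after a Tuesday is Tuesday + 6 = Monday.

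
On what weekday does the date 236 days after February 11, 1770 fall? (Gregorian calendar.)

First find the weekday of Feb 11, 1770. Doomsday rule: the anchor day for the 1700s is Sunday. For year 70: 70÷12 = 5 r 10, and 10÷4 = 2, so 5+10+2 = 17.
Sunday + 17 ≡ Wednesday — that's 1770's doomsday.
In February the doomsday date is Feb 28 (1770 is not a leap year).
Feb 11 is 17 days before Feb 28; 17 mod 7 = 3, so Wednesday − 3 = Sunday.
236 mod 7 = 5, so 236 days after a Sunday is Sunday + 5 = Friday.

Friday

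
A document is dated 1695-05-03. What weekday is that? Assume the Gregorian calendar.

Doomsday rule: the anchor day for the 1600s is Tuesday. For year 95: 95÷12 = 7 r 11, and 11÷4 = 2, so 7+11+2 = 20.
Tuesday + 20 ≡ Monday — that's 1695's doomsday.
In May the doomsday date is May 9.
May 3 is 6 days before May 9; 6 mod 7 = 6, so Monday − 6 = Tuesday.

Tuesday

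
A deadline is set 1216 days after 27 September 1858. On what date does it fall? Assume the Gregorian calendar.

+365 (one year) → Sep 27, 1859 (851 left).
+366 (one year; includes Feb 29, 1860) → Sep 27, 1860 (485 left).
+365 (one year) → Sep 27, 1861 (120 left).
Sep has 30 days: +4 → Oct 1, 1861 (116 left).
Oct has 31 days: +31 → Nov 1, 1861 (85 left).
Nov has 30 days: +30 → Dec 1, 1861 (55 left).
Dec has 31 days: +31 → Jan 1, 1862 (24 left).
+24 → Jan 25, 1862.

January 25, 1862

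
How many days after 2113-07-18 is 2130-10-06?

6289

Jul 18, 2113 → Jul 18, 2114: 365 days.
Jul 18, 2114 → Jul 18, 2115: 365 days.
Jul 18, 2115 → Jul 18, 2116: 366 days (Feb 29, 2116 is in that span).
Jul 18, 2116 → Jul 18, 2117: 365 days.
Jul 18, 2117 → Jul 18, 2118: 365 days.
Jul 18, 2118 → Jul 18, 2119: 365 days.
Jul 18, 2119 → Jul 18, 2120: 366 days (Feb 29, 2120 is in that span).
Jul 18, 2120 → Jul 18, 2121: 365 days.
Jul 18, 2121 → Jul 18, 2122: 365 days.
Jul 18, 2122 → Jul 18, 2123: 365 days.
Jul 18, 2123 → Jul 18, 2124: 366 days (Feb 29, 2124 is in that span).
Jul 18, 2124 → Jul 18, 2125: 365 days.
Jul 18, 2125 → Jul 18, 2126: 365 days.
Jul 18, 2126 → Jul 18, 2127: 365 days.
Jul 18, 2127 → Jul 18, 2128: 366 days (Feb 29, 2128 is in that span).
Jul 18, 2128 → Jul 18, 2129: 365 days.
Jul 18, 2129 → Jul 18, 2130: 365 days.
Jul 18, 2130 → Aug 18, 2130: 31 days (July has 31).
Aug 18, 2130 → Sep 18, 2130: 31 days (August has 31).
Sep 18, 2130 → Oct 6, 2130: 18 days.
Total: 6289 days.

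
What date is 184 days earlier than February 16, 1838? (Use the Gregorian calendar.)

−16 → Jan 31, 1838 (end of Jan, 31 days; 168 left).
−31 → Dec 31, 1837 (end of Dec, 31 days; 137 left).
−31 → Nov 30, 1837 (end of Nov, 30 days; 106 left).
−30 → Oct 31, 1837 (end of Oct, 31 days; 76 left).
−31 → Sep 30, 1837 (end of Sep, 30 days; 45 left).
−30 → Aug 31, 1837 (end of Aug, 31 days; 15 left).
−15 → Aug 16, 1837.

August 16, 1837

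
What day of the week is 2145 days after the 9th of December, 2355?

First find the weekday of Dec 9, 2355. Doomsday rule: the anchor day for the 2300s is Wednesday. For year 55: 55÷12 = 4 r 7, and 7÷4 = 1, so 4+7+1 = 12.
Wednesday + 12 ≡ Monday — that's 2355's doomsday.
In December the doomsday date is Dec 12.
Dec 9 is 3 days before Dec 12; 3 mod 7 = 3, so Monday − 3 = Friday.
2145 mod 7 = 3, so 2145 days after a Friday is Friday + 3 = Monday.

Monday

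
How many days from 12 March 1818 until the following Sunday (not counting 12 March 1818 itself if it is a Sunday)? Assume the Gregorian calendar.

Mar 12, 1818 is a Thursday.
From Thursday to the next Sunday is 3 days.

3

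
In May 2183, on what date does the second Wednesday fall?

May 14, 2183

May 1, 2183 is a Thursday.
The first Wednesday is therefore May 7 (6 days later).
The second Wednesday is 7 + 1×7 = May 14.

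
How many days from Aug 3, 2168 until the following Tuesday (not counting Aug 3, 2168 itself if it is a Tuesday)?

6

Aug 3, 2168 is a Wednesday.
From Wednesday to the next Tuesday is 6 days.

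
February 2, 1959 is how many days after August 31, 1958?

Aug 31, 1958 → Sep 30, 1958: 30 days (August has 31).
Sep 30, 1958 → Oct 30, 1958: 30 days (September has 30).
Oct 30, 1958 → Nov 30, 1958: 31 days (October has 31).
Nov 30, 1958 → Dec 30, 1958: 30 days (November has 30).
Dec 30, 1958 → Jan 30, 1959: 31 days (December has 31).
Jan 30, 1959 → Feb 2, 1959: 3 days.
Total: 155 days.

155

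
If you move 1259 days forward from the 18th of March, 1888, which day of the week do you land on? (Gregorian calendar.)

Saturday

Mar 18, 1888 is a Sunday.
1259 mod 7 = 6, so 1259 days after a Sunday is Sunday + 6 = Saturday.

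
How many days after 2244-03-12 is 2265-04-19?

7708

Mar 12, 2244 → Mar 12, 2245: 365 days.
Mar 12, 2245 → Mar 12, 2246: 365 days.
Mar 12, 2246 → Mar 12, 2247: 365 days.
Mar 12, 2247 → Mar 12, 2248: 366 days (Feb 29, 2248 is in that span).
Mar 12, 2248 → Mar 12, 2249: 365 days.
Mar 12, 2249 → Mar 12, 2250: 365 days.
Mar 12, 2250 → Mar 12, 2251: 365 days.
Mar 12, 2251 → Mar 12, 2252: 366 days (Feb 29, 2252 is in that span).
Mar 12, 2252 → Mar 12, 2253: 365 days.
Mar 12, 2253 → Mar 12, 2254: 365 days.
Mar 12, 2254 → Mar 12, 2255: 365 days.
Mar 12, 2255 → Mar 12, 2256: 366 days (Feb 29, 2256 is in that span).
Mar 12, 2256 → Mar 12, 2257: 365 days.
Mar 12, 2257 → Mar 12, 2258: 365 days.
Mar 12, 2258 → Mar 12, 2259: 365 days.
Mar 12, 2259 → Mar 12, 2260: 366 days (Feb 29, 2260 is in that span).
Mar 12, 2260 → Mar 12, 2261: 365 days.
Mar 12, 2261 → Mar 12, 2262: 365 days.
Mar 12, 2262 → Mar 12, 2263: 365 days.
Mar 12, 2263 → Mar 12, 2264: 366 days (Feb 29, 2264 is in that span).
Mar 12, 2264 → Mar 12, 2265: 365 days.
Mar 12, 2265 → Apr 12, 2265: 31 days (March has 31).
Apr 12, 2265 → Apr 19, 2265: 7 days.
Total: 7708 days.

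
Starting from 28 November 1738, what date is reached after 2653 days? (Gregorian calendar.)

+365 (one year) → Nov 28, 1739 (2288 left).
+366 (one year; includes Feb 29, 1740) → Nov 28, 1740 (1922 left).
+365 (one year) → Nov 28, 1741 (1557 left).
+365 (one year) → Nov 28, 1742 (1192 left).
+365 (one year) → Nov 28, 1743 (827 left).
+366 (one year; includes Feb 29, 1744) → Nov 28, 1744 (461 left).
+365 (one year) → Nov 28, 1745 (96 left).
Nov has 30 days: +3 → Dec 1, 1745 (93 left).
Dec has 31 days: +31 → Jan 1, 1746 (62 left).
Jan has 31 days: +31 → Feb 1, 1746 (31 left).
Feb has 28 days: +28 → Mar 1, 1746 (3 left).
+3 → Mar 4, 1746.

March 4, 1746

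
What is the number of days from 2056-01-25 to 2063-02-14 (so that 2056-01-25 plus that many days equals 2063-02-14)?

Jan 25, 2056 → Jan 25, 2057: 366 days (Feb 29, 2056 is in that span).
Jan 25, 2057 → Jan 25, 2058: 365 days.
Jan 25, 2058 → Jan 25, 2059: 365 days.
Jan 25, 2059 → Jan 25, 2060: 365 days.
Jan 25, 2060 → Jan 25, 2061: 366 days (Feb 29, 2060 is in that span).
Jan 25, 2061 → Jan 25, 2062: 365 days.
Jan 25, 2062 → Feb 25, 2062: 31 days (January has 31).
Feb 25, 2062 → Mar 25, 2062: 28 days (February has 28).
Mar 25, 2062 → Apr 25, 2062: 31 days (March has 31).
Apr 25, 2062 → May 25, 2062: 30 days (April has 30).
May 25, 2062 → Jun 25, 2062: 31 days (May has 31).
Jun 25, 2062 → Jul 25, 2062: 30 days (June has 30).
Jul 25, 2062 → Aug 25, 2062: 31 days (July has 31).
Aug 25, 2062 → Sep 25, 2062: 31 days (August has 31).
Sep 25, 2062 → Oct 25, 2062: 30 days (September has 30).
Oct 25, 2062 → Nov 25, 2062: 31 days (October has 31).
Nov 25, 2062 → Dec 25, 2062: 30 days (November has 30).
Dec 25, 2062 → Jan 25, 2063: 31 days (December has 31).
Jan 25, 2063 → Feb 14, 2063: 20 days.
Total: 2577 days.

2577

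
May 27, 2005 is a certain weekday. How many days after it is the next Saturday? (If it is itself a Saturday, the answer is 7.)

May 27, 2005 is a Friday.
From Friday to the next Saturday is 1 day.

1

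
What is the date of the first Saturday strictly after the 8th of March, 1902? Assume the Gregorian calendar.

March 15, 1902

Mar 8, 1902 is a Saturday.
From Saturday to the next Saturday is 7 days.
Mar 8, 1902 + 7 = Mar 15, 1902.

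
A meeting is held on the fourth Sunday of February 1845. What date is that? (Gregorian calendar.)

February 23, 1845

February 1, 1845 is a Saturday.
The first Sunday is therefore February 2 (1 days later).
The fourth Sunday is 2 + 3×7 = February 23.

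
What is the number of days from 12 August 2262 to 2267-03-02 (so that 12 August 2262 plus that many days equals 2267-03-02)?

1663

Aug 12, 2262 → Aug 12, 2263: 365 days.
Aug 12, 2263 → Aug 12, 2264: 366 days (Feb 29, 2264 is in that span).
Aug 12, 2264 → Aug 12, 2265: 365 days.
Aug 12, 2265 → Aug 12, 2266: 365 days.
Aug 12, 2266 → Sep 12, 2266: 31 days (August has 31).
Sep 12, 2266 → Oct 12, 2266: 30 days (September has 30).
Oct 12, 2266 → Nov 12, 2266: 31 days (October has 31).
Nov 12, 2266 → Dec 12, 2266: 30 days (November has 30).
Dec 12, 2266 → Jan 12, 2267: 31 days (December has 31).
Jan 12, 2267 → Feb 12, 2267: 31 days (January has 31).
Feb 12, 2267 → Mar 2, 2267: 18 days.
Total: 1663 days.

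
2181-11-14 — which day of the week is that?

Doomsday rule: the anchor day for the 2100s is Sunday. For year 81: 81÷12 = 6 r 9, and 9÷4 = 2, so 6+9+2 = 17.
Sunday + 17 ≡ Wednesday — that's 2181's doomsday.
In November the doomsday date is Nov 7.
Nov 14 is 7 days after Nov 7; 7 mod 7 = 0, so Wednesday + 0 = Wednesday.

Wednesday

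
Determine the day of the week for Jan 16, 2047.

Wednesday

January 1, 2047 is a Tuesday.
Jan 1, 2047 → Jan 16, 2047: 15 days.
Total: 15 days.
15 mod 7 = 1, so Tuesday + 1 = Wednesday.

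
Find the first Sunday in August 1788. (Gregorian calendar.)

August 3, 1788

August 1, 1788 is a Friday.
The first Sunday is therefore August 3 (2 days later).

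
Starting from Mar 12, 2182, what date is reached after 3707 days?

+365 (one year) → Mar 12, 2183 (3342 left).
+366 (one year; includes Feb 29, 2184) → Mar 12, 2184 (2976 left).
+365 (one year) → Mar 12, 2185 (2611 left).
+365 (one year) → Mar 12, 2186 (2246 left).
+365 (one year) → Mar 12, 2187 (1881 left).
+366 (one year; includes Feb 29, 2188) → Mar 12, 2188 (1515 left).
+365 (one year) → Mar 12, 2189 (1150 left).
+365 (one year) → Mar 12, 2190 (785 left).
+365 (one year) → Mar 12, 2191 (420 left).
+366 (one year; includes Feb 29, 2192) → Mar 12, 2192 (54 left).
Mar has 31 days: +20 → Apr 1, 2192 (34 left).
Apr has 30 days: +30 → May 1, 2192 (4 left).
+4 → May 5, 2192.

May 5, 2192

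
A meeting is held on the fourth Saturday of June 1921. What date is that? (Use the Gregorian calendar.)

June 25, 1921

June 1, 1921 is a Wednesday.
The first Saturday is therefore June 4 (3 days later).
The fourth Saturday is 4 + 3×7 = June 25.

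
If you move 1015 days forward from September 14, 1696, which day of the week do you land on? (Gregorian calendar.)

Friday

First find the weekday of Sep 14, 1696. Doomsday rule: the anchor day for the 1600s is Tuesday. For year 96: 96÷12 = 8 r 0, and 0÷4 = 0, so 8+0+0 = 8.
Tuesday + 8 ≡ Wednesday — that's 1696's doomsday.
In September the doomsday date is Sep 5.
Sep 14 is 9 days after Sep 5; 9 mod 7 = 2, so Wednesday + 2 = Friday.
1015 mod 7 = 0, so 1015 days after a Friday is Friday + 0 = Friday.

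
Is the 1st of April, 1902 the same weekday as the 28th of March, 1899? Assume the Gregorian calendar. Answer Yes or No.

From Mar 28, 1899 to Apr 1, 1902 is 1099 days.
1099 mod 7 = 0, so they are the same weekday.
(Mar 28, 1899 is a Tuesday; Apr 1, 1902 is a Tuesday.)

Yes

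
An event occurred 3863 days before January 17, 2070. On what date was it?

−365 (one year) → Jan 17, 2069 (3498 left).
−366 (one year; includes Feb 29, 2068) → Jan 17, 2068 (3132 left).
−365 (one year) → Jan 17, 2067 (2767 left).
−365 (one year) → Jan 17, 2066 (2402 left).
−365 (one year) → Jan 17, 2065 (2037 left).
−366 (one year; includes Feb 29, 2064) → Jan 17, 2064 (1671 left).
−365 (one year) → Jan 17, 2063 (1306 left).
−365 (one year) → Jan 17, 2062 (941 left).
−365 (one year) → Jan 17, 2061 (576 left).
−366 (one year; includes Feb 29, 2060) → Jan 17, 2060 (210 left).
−17 → Dec 31, 2059 (end of Dec, 31 days; 193 left).
−31 → Nov 30, 2059 (end of Nov, 30 days; 162 left).
−30 → Oct 31, 2059 (end of Oct, 31 days; 132 left).
−31 → Sep 30, 2059 (end of Sep, 30 days; 101 left).
−30 → Aug 31, 2059 (end of Aug, 31 days; 71 left).
−31 → Jul 31, 2059 (end of Jul, 31 days; 40 left).
−31 → Jun 30, 2059 (end of Jun, 30 days; 9 left).
−9 → Jun 21, 2059.

June 21, 2059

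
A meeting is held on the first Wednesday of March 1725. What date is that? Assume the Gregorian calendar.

March 1, 1725 is a Thursday.
The first Wednesday is therefore March 7 (6 days later).

March 7, 1725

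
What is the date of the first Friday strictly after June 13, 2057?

June 15, 2057

Jun 13, 2057 is a Wednesday.
From Wednesday to the next Friday is 2 days.
Jun 13, 2057 + 2 = Jun 15, 2057.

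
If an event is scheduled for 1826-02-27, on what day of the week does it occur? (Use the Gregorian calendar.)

Doomsday rule: the anchor day for the 1800s is Friday. For year 26: 26÷12 = 2 r 2, and 2÷4 = 0, so 2+2+0 = 4.
Friday + 4 ≡ Tuesday — that's 1826's doomsday.
In February the doomsday date is Feb 28 (1826 is not a leap year).
Feb 27 is 1 day before Feb 28; 1 mod 7 = 1, so Tuesday − 1 = Monday.

Monday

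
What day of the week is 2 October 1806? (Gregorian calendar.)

Thursday

Doomsday rule: the anchor day for the 1800s is Friday. For year 06: 6÷12 = 0 r 6, and 6÷4 = 1, so 0+6+1 = 7.
Friday + 7 ≡ Friday — that's 1806's doomsday.
In October the doomsday date is Oct 10.
Oct 2 is 8 days before Oct 10; 8 mod 7 = 1, so Friday − 1 = Thursday.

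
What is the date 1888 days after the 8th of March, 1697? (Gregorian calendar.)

May 10, 1702

+365 (one year) → Mar 8, 1698 (1523 left).
+365 (one year) → Mar 8, 1699 (1158 left).
+365 (one year) → Mar 8, 1700 (793 left).
+365 (one year) → Mar 8, 1701 (428 left).
+365 (one year) → Mar 8, 1702 (63 left).
Mar has 31 days: +24 → Apr 1, 1702 (39 left).
Apr has 30 days: +30 → May 1, 1702 (9 left).
+9 → May 10, 1702.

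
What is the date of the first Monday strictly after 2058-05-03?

May 3, 2058 is a Friday.
From Friday to the next Monday is 3 days.
May 3, 2058 + 3 = May 6, 2058.

May 6, 2058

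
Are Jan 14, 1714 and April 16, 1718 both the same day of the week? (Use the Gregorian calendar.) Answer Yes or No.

No

From Jan 14, 1714 to Apr 16, 1718 is 1553 days.
1553 mod 7 = 6, so they are different weekdays.
(Jan 14, 1714 is a Sunday; Apr 16, 1718 is a Saturday.)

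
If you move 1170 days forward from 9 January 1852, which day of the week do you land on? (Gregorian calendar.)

First find the weekday of Jan 9, 1852. Doomsday rule: the anchor day for the 1800s is Friday. For year 52: 52÷12 = 4 r 4, and 4÷4 = 1, so 4+4+1 = 9.
Friday + 9 ≡ Sunday — that's 1852's doomsday.
In January the doomsday date is Jan 4 (1852 is a leap year (divisible by 4)).
Jan 9 is 5 days after Jan 4; 5 mod 7 = 5, so Sunday + 5 = Friday.
1170 mod 7 = 1, so 1170 days after a Friday is Friday + 1 = Saturday.

Saturday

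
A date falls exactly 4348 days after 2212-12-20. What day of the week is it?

Monday

First find the weekday of Dec 20, 2212. Doomsday rule: the anchor day for the 2200s is Friday. For year 12: 12÷12 = 1 r 0, and 0÷4 = 0, so 1+0+0 = 1.
Friday + 1 ≡ Saturday — that's 2212's doomsday.
In December the doomsday date is Dec 12.
Dec 20 is 8 days after Dec 12; 8 mod 7 = 1, so Saturday + 1 = Sunday.
4348 mod 7 = 1, so 4348 days after a Sunday is Sunday + 1 = Monday.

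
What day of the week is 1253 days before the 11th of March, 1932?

Friday

First find the weekday of Mar 11, 1932. Doomsday rule: the anchor day for the 1900s is Wednesday. For year 32: 32÷12 = 2 r 8, and 8÷4 = 2, so 2+8+2 = 12.
Wednesday + 12 ≡ Monday — that's 1932's doomsday.
In March the doomsday date is Mar 14.
Mar 11 is 3 days before Mar 14; 3 mod 7 = 3, so Monday − 3 = Friday.
1253 mod 7 = 0, so 1253 days before a Friday is Friday − 0 = Friday.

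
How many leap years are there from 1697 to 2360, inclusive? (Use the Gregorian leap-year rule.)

Multiples of 4 in [1697,2360]: 166.
Of those, multiples of 100: 7 (not leap unless ÷400).
Multiples of 400: 1.
Leap years = 166 − 7 + 1 = 160.

160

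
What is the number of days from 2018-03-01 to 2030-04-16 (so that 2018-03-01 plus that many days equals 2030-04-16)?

4429

Mar 1, 2018 → Mar 1, 2019: 365 days.
Mar 1, 2019 → Mar 1, 2020: 366 days (Feb 29, 2020 is in that span).
Mar 1, 2020 → Mar 1, 2021: 365 days.
Mar 1, 2021 → Mar 1, 2022: 365 days.
Mar 1, 2022 → Mar 1, 2023: 365 days.
Mar 1, 2023 → Mar 1, 2024: 366 days (Feb 29, 2024 is in that span).
Mar 1, 2024 → Mar 1, 2025: 365 days.
Mar 1, 2025 → Mar 1, 2026: 365 days.
Mar 1, 2026 → Mar 1, 2027: 365 days.
Mar 1, 2027 → Mar 1, 2028: 366 days (Feb 29, 2028 is in that span).
Mar 1, 2028 → Mar 1, 2029: 365 days.
Mar 1, 2029 → Mar 1, 2030: 365 days.
Mar 1, 2030 → Apr 1, 2030: 31 days (March has 31).
Apr 1, 2030 → Apr 16, 2030: 15 days.
Total: 4429 days.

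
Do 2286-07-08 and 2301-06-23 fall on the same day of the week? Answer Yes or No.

From Jul 8, 2286 to Jun 23, 2301 is 5463 days.
5463 mod 7 = 3, so they are different weekdays.
(Jul 8, 2286 is a Thursday; Jun 23, 2301 is a Sunday.)

No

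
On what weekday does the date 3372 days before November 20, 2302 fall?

Saturday

Nov 20, 2302 is a Thursday.
3372 mod 7 = 5, so 3372 days before a Thursday is Thursday − 5 = Saturday.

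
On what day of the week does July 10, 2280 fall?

Doomsday rule: the anchor day for the 2200s is Friday. For year 80: 80÷12 = 6 r 8, and 8÷4 = 2, so 6+8+2 = 16.
Friday + 16 ≡ Sunday — that's 2280's doomsday.
In July the doomsday date is Jul 11.
Jul 10 is 1 day before Jul 11; 1 mod 7 = 1, so Sunday − 1 = Saturday.

Saturday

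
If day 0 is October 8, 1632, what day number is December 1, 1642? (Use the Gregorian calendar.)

Oct 8, 1632 → Oct 8, 1633: 365 days.
Oct 8, 1633 → Oct 8, 1634: 365 days.
Oct 8, 1634 → Oct 8, 1635: 365 days.
Oct 8, 1635 → Oct 8, 1636: 366 days (Feb 29, 1636 is in that span).
Oct 8, 1636 → Oct 8, 1637: 365 days.
Oct 8, 1637 → Oct 8, 1638: 365 days.
Oct 8, 1638 → Oct 8, 1639: 365 days.
Oct 8, 1639 → Oct 8, 1640: 366 days (Feb 29, 1640 is in that span).
Oct 8, 1640 → Oct 8, 1641: 365 days.
Oct 8, 1641 → Oct 8, 1642: 365 days.
Oct 8, 1642 → Nov 8, 1642: 31 days (October has 31).
Nov 8, 1642 → Dec 1, 1642: 23 days.
Total: 3706 days.

3706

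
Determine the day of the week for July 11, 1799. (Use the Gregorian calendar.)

Doomsday rule: the anchor day for the 1700s is Sunday. For year 99: 99÷12 = 8 r 3, and 3÷4 = 0, so 8+3+0 = 11.
Sunday + 11 ≡ Thursday — that's 1799's doomsday.
In July the doomsday date is Jul 11.
Jul 11 is the doomsday itself: Thursday.

Thursday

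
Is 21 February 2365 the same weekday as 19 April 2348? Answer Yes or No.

No

From Apr 19, 2348 to Feb 21, 2365 is 6152 days.
6152 mod 7 = 6, so they are different weekdays.
(Apr 19, 2348 is a Monday; Feb 21, 2365 is a Sunday.)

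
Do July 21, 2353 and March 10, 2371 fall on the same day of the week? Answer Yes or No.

From Jul 21, 2353 to Mar 10, 2371 is 6441 days.
6441 mod 7 = 1, so they are different weekdays.
(Jul 21, 2353 is a Tuesday; Mar 10, 2371 is a Wednesday.)

No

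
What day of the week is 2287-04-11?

Doomsday rule: the anchor day for the 2200s is Friday. For year 87: 87÷12 = 7 r 3, and 3÷4 = 0, so 7+3+0 = 10.
Friday + 10 ≡ Monday — that's 2287's doomsday.
In April the doomsday date is Apr 4.
Apr 11 is 7 days after Apr 4; 7 mod 7 = 0, so Monday + 0 = Monday.

Monday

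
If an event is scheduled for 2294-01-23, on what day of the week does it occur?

Doomsday rule: the anchor day for the 2200s is Friday. For year 94: 94÷12 = 7 r 10, and 10÷4 = 2, so 7+10+2 = 19.
Friday + 19 ≡ Wednesday — that's 2294's doomsday.
In January the doomsday date is Jan 3 (2294 is not a leap year).
Jan 23 is 20 days after Jan 3; 20 mod 7 = 6, so Wednesday + 6 = Tuesday.

Tuesday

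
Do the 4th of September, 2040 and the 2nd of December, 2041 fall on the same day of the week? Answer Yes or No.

No

From Sep 4, 2040 to Dec 2, 2041 is 454 days.
454 mod 7 = 6, so they are different weekdays.
(Sep 4, 2040 is a Tuesday; Dec 2, 2041 is a Monday.)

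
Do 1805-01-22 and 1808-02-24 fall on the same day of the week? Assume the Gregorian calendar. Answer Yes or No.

No

From Jan 22, 1805 to Feb 24, 1808 is 1128 days.
1128 mod 7 = 1, so they are different weekdays.
(Jan 22, 1805 is a Tuesday; Feb 24, 1808 is a Wednesday.)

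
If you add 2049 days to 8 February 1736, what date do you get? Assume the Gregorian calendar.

September 18, 1741

+366 (one year; includes Feb 29, 1736) → Feb 8, 1737 (1683 left).
+365 (one year) → Feb 8, 1738 (1318 left).
+365 (one year) → Feb 8, 1739 (953 left).
+365 (one year) → Feb 8, 1740 (588 left).
+366 (one year; includes Feb 29, 1740) → Feb 8, 1741 (222 left).
Feb has 28 days: +21 → Mar 1, 1741 (201 left).
Mar has 31 days: +31 → Apr 1, 1741 (170 left).
Apr has 30 days: +30 → May 1, 1741 (140 left).
May has 31 days: +31 → Jun 1, 1741 (109 left).
Jun has 30 days: +30 → Jul 1, 1741 (79 left).
Jul has 31 days: +31 → Aug 1, 1741 (48 left).
Aug has 31 days: +31 → Sep 1, 1741 (17 left).
+17 → Sep 18, 1741.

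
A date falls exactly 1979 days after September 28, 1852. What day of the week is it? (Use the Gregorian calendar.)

Sunday

First find the weekday of Sep 28, 1852. Doomsday rule: the anchor day for the 1800s is Friday. For year 52: 52÷12 = 4 r 4, and 4÷4 = 1, so 4+4+1 = 9.
Friday + 9 ≡ Sunday — that's 1852's doomsday.
In September the doomsday date is Sep 5.
Sep 28 is 23 days after Sep 5; 23 mod 7 = 2, so Sunday + 2 = Tuesday.
1979 mod 7 = 5, so 1979 days after a Tuesday is Tuesday + 5 = Sunday.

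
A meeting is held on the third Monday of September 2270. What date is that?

September 19, 2270

September 1, 2270 is a Thursday.
The first Monday is therefore September 5 (4 days later).
The third Monday is 5 + 2×7 = September 19.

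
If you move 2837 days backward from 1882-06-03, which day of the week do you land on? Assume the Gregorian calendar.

First find the weekday of Jun 3, 1882. Doomsday rule: the anchor day for the 1800s is Friday. For year 82: 82÷12 = 6 r 10, and 10÷4 = 2, so 6+10+2 = 18.
Friday + 18 ≡ Tuesday — that's 1882's doomsday.
In June the doomsday date is Jun 6.
Jun 3 is 3 days before Jun 6; 3 mod 7 = 3, so Tuesday − 3 = Saturday.
2837 mod 7 = 2, so 2837 days before a Saturday is Saturday − 2 = Thursday.

Thursday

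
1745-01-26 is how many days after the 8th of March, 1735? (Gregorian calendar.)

3612

Mar 8, 1735 → Mar 8, 1736: 366 days (Feb 29, 1736 is in that span).
Mar 8, 1736 → Mar 8, 1737: 365 days.
Mar 8, 1737 → Mar 8, 1738: 365 days.
Mar 8, 1738 → Mar 8, 1739: 365 days.
Mar 8, 1739 → Mar 8, 1740: 366 days (Feb 29, 1740 is in that span).
Mar 8, 1740 → Mar 8, 1741: 365 days.
Mar 8, 1741 → Mar 8, 1742: 365 days.
Mar 8, 1742 → Mar 8, 1743: 365 days.
Mar 8, 1743 → Mar 8, 1744: 366 days (Feb 29, 1744 is in that span).
Mar 8, 1744 → Apr 8, 1744: 31 days (March has 31).
Apr 8, 1744 → May 8, 1744: 30 days (April has 30).
May 8, 1744 → Jun 8, 1744: 31 days (May has 31).
Jun 8, 1744 → Jul 8, 1744: 30 days (June has 30).
Jul 8, 1744 → Aug 8, 1744: 31 days (July has 31).
Aug 8, 1744 → Sep 8, 1744: 31 days (August has 31).
Sep 8, 1744 → Oct 8, 1744: 30 days (September has 30).
Oct 8, 1744 → Nov 8, 1744: 31 days (October has 31).
Nov 8, 1744 → Dec 8, 1744: 30 days (November has 30).
Dec 8, 1744 → Jan 8, 1745: 31 days (December has 31).
Jan 8, 1745 → Jan 26, 1745: 18 days.
Total: 3612 days.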